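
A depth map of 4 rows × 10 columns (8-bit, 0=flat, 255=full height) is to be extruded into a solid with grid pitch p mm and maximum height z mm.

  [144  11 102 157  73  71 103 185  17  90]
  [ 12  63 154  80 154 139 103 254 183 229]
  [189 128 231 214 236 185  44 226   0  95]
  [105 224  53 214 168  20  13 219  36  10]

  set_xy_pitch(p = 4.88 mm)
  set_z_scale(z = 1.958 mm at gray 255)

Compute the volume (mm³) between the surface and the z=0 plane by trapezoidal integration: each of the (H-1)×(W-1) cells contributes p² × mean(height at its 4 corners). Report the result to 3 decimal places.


height_mm = gray/255 × 1.958; cell vol = 4.88² × mean(4 corners)
unit = 4.88² × 1.958 / (4×255) = 0.0457143 mm³ per gray-sum
row 0: Σ corner-gray over 9 cells = 4173  → 190.7658
row 1: Σ corner-gray over 9 cells = 5313  → 242.8801
row 2: Σ corner-gray over 9 cells = 4821  → 220.3887
Σ rows: total corner-gray = 14307  → 654.0346 mm³

654.035


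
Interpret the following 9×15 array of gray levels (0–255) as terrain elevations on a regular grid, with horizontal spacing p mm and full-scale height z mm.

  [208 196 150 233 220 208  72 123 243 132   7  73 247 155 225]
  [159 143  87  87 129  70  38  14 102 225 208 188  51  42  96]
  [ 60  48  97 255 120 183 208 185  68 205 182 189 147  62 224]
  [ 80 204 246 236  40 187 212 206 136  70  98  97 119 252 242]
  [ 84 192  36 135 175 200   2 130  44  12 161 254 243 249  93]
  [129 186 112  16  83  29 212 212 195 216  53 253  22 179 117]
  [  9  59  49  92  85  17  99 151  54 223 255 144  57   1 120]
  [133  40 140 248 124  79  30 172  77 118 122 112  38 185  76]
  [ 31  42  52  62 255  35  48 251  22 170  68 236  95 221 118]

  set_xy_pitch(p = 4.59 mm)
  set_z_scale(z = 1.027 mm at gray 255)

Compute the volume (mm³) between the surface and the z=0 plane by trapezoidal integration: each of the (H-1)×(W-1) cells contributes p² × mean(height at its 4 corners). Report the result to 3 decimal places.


1236.487

height_mm = gray/255 × 1.027; cell vol = 4.59² × mean(4 corners)
unit = 4.59² × 1.027 / (4×255) = 0.0212127 mm³ per gray-sum
row 0: Σ corner-gray over 14 cells = 7574  → 160.6649
row 1: Σ corner-gray over 14 cells = 7205  → 152.8374
row 2: Σ corner-gray over 14 cells = 8710  → 184.7625
row 3: Σ corner-gray over 14 cells = 8371  → 177.5714
row 4: Σ corner-gray over 14 cells = 7625  → 161.7467
row 5: Σ corner-gray over 14 cells = 6483  → 137.5218
row 6: Σ corner-gray over 14 cells = 5880  → 124.7306
row 7: Σ corner-gray over 14 cells = 6442  → 136.6521
Σ rows: total corner-gray = 58290  → 1236.4874 mm³


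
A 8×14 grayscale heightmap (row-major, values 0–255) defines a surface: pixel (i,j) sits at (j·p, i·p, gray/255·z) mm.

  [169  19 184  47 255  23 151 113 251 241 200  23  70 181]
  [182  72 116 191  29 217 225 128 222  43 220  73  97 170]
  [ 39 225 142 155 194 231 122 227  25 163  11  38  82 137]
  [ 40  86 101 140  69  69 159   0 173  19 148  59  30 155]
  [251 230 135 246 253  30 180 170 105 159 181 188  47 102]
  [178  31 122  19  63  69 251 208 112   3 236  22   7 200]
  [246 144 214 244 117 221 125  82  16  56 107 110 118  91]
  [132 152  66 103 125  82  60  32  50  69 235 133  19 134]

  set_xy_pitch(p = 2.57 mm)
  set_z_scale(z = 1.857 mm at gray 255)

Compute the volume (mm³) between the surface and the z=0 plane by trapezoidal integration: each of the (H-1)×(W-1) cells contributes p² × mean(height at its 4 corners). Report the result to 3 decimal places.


height_mm = gray/255 × 1.857; cell vol = 2.57² × mean(4 corners)
unit = 2.57² × 1.857 / (4×255) = 0.0120248 mm³ per gray-sum
row 0: Σ corner-gray over 13 cells = 7122  → 85.6406
row 1: Σ corner-gray over 13 cells = 7024  → 84.4622
row 2: Σ corner-gray over 13 cells = 5707  → 68.6256
row 3: Σ corner-gray over 13 cells = 6502  → 78.1853
row 4: Σ corner-gray over 13 cells = 6865  → 82.5503
row 5: Σ corner-gray over 13 cells = 6109  → 73.4595
row 6: Σ corner-gray over 13 cells = 5963  → 71.7039
Σ rows: total corner-gray = 45292  → 544.6274 mm³

544.627


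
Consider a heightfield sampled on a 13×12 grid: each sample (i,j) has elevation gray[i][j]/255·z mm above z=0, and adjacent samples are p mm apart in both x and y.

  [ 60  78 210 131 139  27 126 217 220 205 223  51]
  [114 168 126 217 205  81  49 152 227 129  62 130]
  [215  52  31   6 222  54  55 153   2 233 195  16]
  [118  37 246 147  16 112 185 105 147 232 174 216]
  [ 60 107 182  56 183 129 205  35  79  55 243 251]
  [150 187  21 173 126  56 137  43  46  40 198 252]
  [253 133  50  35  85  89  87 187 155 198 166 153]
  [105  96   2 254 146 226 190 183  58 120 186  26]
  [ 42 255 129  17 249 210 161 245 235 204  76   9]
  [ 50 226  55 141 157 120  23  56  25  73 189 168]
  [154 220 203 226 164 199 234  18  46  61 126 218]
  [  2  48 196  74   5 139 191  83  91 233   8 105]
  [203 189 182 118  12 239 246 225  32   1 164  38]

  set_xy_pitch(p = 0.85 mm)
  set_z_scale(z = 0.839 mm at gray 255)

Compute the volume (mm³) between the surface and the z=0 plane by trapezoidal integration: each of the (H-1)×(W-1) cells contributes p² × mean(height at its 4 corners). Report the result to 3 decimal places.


height_mm = gray/255 × 0.839; cell vol = 0.85² × mean(4 corners)
unit = 0.85² × 0.839 / (4×255) = 0.000594292 mm³ per gray-sum
row 0: Σ corner-gray over 11 cells = 6339  → 3.7672
row 1: Σ corner-gray over 11 cells = 5313  → 3.1575
row 2: Σ corner-gray over 11 cells = 5373  → 3.1931
row 3: Σ corner-gray over 11 cells = 5995  → 3.5628
row 4: Σ corner-gray over 11 cells = 5315  → 3.1587
row 5: Σ corner-gray over 11 cells = 5232  → 3.1093
row 6: Σ corner-gray over 11 cells = 5829  → 3.4641
row 7: Σ corner-gray over 11 cells = 6666  → 3.9615
row 8: Σ corner-gray over 11 cells = 5961  → 3.5426
row 9: Σ corner-gray over 11 cells = 5714  → 3.3958
row 10: Σ corner-gray over 11 cells = 5609  → 3.3334
row 11: Σ corner-gray over 11 cells = 5300  → 3.1497
Σ rows: total corner-gray = 68646  → 40.7957 mm³

40.796


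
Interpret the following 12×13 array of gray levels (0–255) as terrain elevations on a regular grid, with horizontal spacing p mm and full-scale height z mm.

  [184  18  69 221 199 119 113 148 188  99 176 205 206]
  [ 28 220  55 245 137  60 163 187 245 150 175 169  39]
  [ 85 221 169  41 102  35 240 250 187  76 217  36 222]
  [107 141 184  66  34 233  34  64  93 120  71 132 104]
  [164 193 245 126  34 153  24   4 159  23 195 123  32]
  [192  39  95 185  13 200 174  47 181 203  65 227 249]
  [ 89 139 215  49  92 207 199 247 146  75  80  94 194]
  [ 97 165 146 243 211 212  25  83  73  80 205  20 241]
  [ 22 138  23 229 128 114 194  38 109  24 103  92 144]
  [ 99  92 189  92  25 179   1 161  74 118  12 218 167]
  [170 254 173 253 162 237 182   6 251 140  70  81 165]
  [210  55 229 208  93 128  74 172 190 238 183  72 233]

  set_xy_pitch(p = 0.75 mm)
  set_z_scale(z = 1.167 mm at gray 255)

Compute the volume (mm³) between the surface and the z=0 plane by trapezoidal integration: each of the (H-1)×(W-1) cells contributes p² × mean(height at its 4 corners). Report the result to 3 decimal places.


height_mm = gray/255 × 1.167; cell vol = 0.75² × mean(4 corners)
unit = 0.75² × 1.167 / (4×255) = 0.000643566 mm³ per gray-sum
row 0: Σ corner-gray over 12 cells = 7179  → 4.6202
row 1: Σ corner-gray over 12 cells = 7134  → 4.5912
row 2: Σ corner-gray over 12 cells = 6010  → 3.8678
row 3: Σ corner-gray over 12 cells = 5309  → 3.4167
row 4: Σ corner-gray over 12 cells = 6053  → 3.8955
row 5: Σ corner-gray over 12 cells = 6668  → 4.2913
row 6: Σ corner-gray over 12 cells = 6633  → 4.2688
row 7: Σ corner-gray over 12 cells = 5814  → 3.7417
row 8: Σ corner-gray over 12 cells = 5138  → 3.3066
row 9: Σ corner-gray over 12 cells = 6541  → 4.2096
row 10: Σ corner-gray over 12 cells = 7680  → 4.9426
Σ rows: total corner-gray = 70159  → 45.1520 mm³

45.152


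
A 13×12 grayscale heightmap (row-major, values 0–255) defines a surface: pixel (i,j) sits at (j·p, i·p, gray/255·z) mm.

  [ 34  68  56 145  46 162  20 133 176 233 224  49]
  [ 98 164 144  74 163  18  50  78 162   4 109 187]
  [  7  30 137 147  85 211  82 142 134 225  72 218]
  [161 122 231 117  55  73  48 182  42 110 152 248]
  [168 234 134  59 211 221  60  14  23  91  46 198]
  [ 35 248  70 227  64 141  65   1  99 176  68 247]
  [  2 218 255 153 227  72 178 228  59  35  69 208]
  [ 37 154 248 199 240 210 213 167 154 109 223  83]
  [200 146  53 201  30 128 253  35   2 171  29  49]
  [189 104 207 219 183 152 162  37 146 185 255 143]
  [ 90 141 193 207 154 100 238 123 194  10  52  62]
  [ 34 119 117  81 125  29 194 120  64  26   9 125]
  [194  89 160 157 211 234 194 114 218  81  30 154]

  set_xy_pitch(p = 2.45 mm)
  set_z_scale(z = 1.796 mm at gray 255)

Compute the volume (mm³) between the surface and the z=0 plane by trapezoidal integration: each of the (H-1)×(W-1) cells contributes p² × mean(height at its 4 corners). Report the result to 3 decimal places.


714.377

height_mm = gray/255 × 1.796; cell vol = 2.45² × mean(4 corners)
unit = 2.45² × 1.796 / (4×255) = 0.0105691 mm³ per gray-sum
row 0: Σ corner-gray over 11 cells = 4826  → 51.0065
row 1: Σ corner-gray over 11 cells = 4972  → 52.5496
row 2: Σ corner-gray over 11 cells = 5428  → 57.3691
row 3: Σ corner-gray over 11 cells = 5225  → 55.2236
row 4: Σ corner-gray over 11 cells = 5152  → 54.4520
row 5: Σ corner-gray over 11 cells = 5798  → 61.2797
row 6: Σ corner-gray over 11 cells = 7152  → 75.5903
row 7: Σ corner-gray over 11 cells = 6299  → 66.5748
row 8: Σ corner-gray over 11 cells = 5977  → 63.1716
row 9: Σ corner-gray over 11 cells = 6608  → 69.8407
row 10: Σ corner-gray over 11 cells = 4903  → 51.8203
row 11: Σ corner-gray over 11 cells = 5251  → 55.4984
Σ rows: total corner-gray = 67591  → 714.3766 mm³


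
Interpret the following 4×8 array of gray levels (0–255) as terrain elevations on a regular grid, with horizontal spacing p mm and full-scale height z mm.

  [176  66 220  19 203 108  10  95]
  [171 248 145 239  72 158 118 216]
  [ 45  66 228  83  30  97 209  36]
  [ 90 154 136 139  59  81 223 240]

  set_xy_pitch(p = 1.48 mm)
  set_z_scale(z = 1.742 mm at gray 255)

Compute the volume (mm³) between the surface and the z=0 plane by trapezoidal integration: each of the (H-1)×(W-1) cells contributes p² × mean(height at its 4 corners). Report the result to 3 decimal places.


41.692

height_mm = gray/255 × 1.742; cell vol = 1.48² × mean(4 corners)
unit = 1.48² × 1.742 / (4×255) = 0.00374086 mm³ per gray-sum
row 0: Σ corner-gray over 7 cells = 3870  → 14.4771
row 1: Σ corner-gray over 7 cells = 3854  → 14.4173
row 2: Σ corner-gray over 7 cells = 3421  → 12.7975
Σ rows: total corner-gray = 11145  → 41.6919 mm³


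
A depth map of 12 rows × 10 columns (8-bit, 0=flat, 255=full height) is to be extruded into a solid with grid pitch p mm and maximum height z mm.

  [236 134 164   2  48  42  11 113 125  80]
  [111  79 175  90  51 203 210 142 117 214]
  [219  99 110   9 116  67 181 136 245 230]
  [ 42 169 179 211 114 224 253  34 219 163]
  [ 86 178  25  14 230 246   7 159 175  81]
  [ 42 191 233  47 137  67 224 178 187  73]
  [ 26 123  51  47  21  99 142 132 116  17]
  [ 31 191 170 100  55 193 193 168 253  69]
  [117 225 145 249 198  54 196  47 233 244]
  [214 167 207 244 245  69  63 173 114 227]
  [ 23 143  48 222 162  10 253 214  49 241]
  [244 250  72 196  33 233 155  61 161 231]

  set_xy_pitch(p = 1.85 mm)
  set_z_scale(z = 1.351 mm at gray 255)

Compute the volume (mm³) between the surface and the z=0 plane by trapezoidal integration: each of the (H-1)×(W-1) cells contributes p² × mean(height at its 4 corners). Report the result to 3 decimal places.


251.095

height_mm = gray/255 × 1.351; cell vol = 1.85² × mean(4 corners)
unit = 1.85² × 1.351 / (4×255) = 0.00453313 mm³ per gray-sum
row 0: Σ corner-gray over 9 cells = 4053  → 18.3728
row 1: Σ corner-gray over 9 cells = 4834  → 21.9132
row 2: Σ corner-gray over 9 cells = 5386  → 24.4155
row 3: Σ corner-gray over 9 cells = 5246  → 23.7808
row 4: Σ corner-gray over 9 cells = 4878  → 22.1126
row 5: Σ corner-gray over 9 cells = 4148  → 18.8034
row 6: Σ corner-gray over 9 cells = 4251  → 19.2704
row 7: Σ corner-gray over 9 cells = 5801  → 26.2967
row 8: Σ corner-gray over 9 cells = 6060  → 27.4708
row 9: Σ corner-gray over 9 cells = 5471  → 24.8008
row 10: Σ corner-gray over 9 cells = 5263  → 23.8579
Σ rows: total corner-gray = 55391  → 251.0949 mm³


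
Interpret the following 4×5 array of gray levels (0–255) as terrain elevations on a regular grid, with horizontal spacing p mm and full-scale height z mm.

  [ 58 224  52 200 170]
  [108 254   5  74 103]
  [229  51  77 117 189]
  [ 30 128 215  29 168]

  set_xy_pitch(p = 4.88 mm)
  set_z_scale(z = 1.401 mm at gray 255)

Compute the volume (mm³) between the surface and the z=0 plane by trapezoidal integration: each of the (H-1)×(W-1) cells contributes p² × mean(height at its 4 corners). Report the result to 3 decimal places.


height_mm = gray/255 × 1.401; cell vol = 4.88² × mean(4 corners)
unit = 4.88² × 1.401 / (4×255) = 0.0327098 mm³ per gray-sum
row 0: Σ corner-gray over 4 cells = 2057  → 67.2840
row 1: Σ corner-gray over 4 cells = 1785  → 58.3870
row 2: Σ corner-gray over 4 cells = 1850  → 60.5131
Σ rows: total corner-gray = 5692  → 186.1841 mm³

186.184


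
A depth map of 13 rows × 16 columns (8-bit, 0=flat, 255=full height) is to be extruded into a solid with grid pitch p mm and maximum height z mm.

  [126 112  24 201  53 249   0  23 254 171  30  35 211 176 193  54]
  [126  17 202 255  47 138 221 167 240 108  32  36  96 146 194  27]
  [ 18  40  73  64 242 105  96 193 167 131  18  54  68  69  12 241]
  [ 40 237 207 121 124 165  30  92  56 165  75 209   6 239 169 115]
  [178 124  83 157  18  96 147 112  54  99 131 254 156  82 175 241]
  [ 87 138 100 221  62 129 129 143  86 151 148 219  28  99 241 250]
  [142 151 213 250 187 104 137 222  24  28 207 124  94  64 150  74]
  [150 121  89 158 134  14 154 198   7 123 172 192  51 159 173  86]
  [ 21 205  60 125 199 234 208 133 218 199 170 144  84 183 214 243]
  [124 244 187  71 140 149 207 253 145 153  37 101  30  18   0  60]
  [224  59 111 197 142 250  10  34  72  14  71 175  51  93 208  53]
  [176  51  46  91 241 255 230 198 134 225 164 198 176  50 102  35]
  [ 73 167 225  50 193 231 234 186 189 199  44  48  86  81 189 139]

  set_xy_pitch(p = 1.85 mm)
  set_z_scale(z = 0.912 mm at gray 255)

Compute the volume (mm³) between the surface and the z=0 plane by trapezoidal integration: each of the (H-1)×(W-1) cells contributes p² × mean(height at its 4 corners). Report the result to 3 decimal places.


height_mm = gray/255 × 0.912; cell vol = 1.85² × mean(4 corners)
unit = 1.85² × 0.912 / (4×255) = 0.00306012 mm³ per gray-sum
row 0: Σ corner-gray over 15 cells = 7595  → 23.2416
row 1: Σ corner-gray over 15 cells = 6874  → 21.0352
row 2: Σ corner-gray over 15 cells = 6868  → 21.0169
row 3: Σ corner-gray over 15 cells = 7740  → 23.6853
row 4: Σ corner-gray over 15 cells = 7920  → 24.2361
row 5: Σ corner-gray over 15 cells = 8251  → 25.2490
row 6: Σ corner-gray over 15 cells = 7852  → 24.0280
row 7: Σ corner-gray over 15 cells = 8742  → 26.7515
row 8: Σ corner-gray over 15 cells = 8670  → 26.5312
row 9: Σ corner-gray over 15 cells = 6905  → 21.1301
row 10: Σ corner-gray over 15 cells = 7784  → 23.8200
row 11: Σ corner-gray over 15 cells = 8989  → 27.5074
Σ rows: total corner-gray = 94190  → 288.2325 mm³

288.232


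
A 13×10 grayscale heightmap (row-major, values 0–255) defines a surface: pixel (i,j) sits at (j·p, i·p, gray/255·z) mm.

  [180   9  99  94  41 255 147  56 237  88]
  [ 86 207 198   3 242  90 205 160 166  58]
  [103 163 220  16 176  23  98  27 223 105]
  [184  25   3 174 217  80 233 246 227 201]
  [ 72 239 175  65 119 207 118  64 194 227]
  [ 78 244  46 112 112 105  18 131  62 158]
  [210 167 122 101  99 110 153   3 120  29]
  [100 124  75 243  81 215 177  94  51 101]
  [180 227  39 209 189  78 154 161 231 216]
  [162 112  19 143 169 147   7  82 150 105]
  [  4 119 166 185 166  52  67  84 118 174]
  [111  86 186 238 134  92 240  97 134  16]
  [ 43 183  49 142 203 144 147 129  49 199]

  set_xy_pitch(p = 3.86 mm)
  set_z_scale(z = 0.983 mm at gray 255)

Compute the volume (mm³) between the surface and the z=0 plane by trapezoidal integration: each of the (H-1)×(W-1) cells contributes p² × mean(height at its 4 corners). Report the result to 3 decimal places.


810.343

height_mm = gray/255 × 0.983; cell vol = 3.86² × mean(4 corners)
unit = 3.86² × 0.983 / (4×255) = 0.0143591 mm³ per gray-sum
row 0: Σ corner-gray over 9 cells = 4830  → 69.3546
row 1: Σ corner-gray over 9 cells = 4786  → 68.7228
row 2: Σ corner-gray over 9 cells = 4895  → 70.2879
row 3: Σ corner-gray over 9 cells = 5456  → 78.3434
row 4: Σ corner-gray over 9 cells = 4557  → 65.4345
row 5: Σ corner-gray over 9 cells = 3885  → 55.7852
row 6: Σ corner-gray over 9 cells = 4310  → 61.8878
row 7: Σ corner-gray over 9 cells = 5293  → 76.0028
row 8: Σ corner-gray over 9 cells = 4897  → 70.3166
row 9: Σ corner-gray over 9 cells = 4017  → 57.6806
row 10: Σ corner-gray over 9 cells = 4633  → 66.5258
row 11: Σ corner-gray over 9 cells = 4875  → 70.0007
Σ rows: total corner-gray = 56434  → 810.3428 mm³


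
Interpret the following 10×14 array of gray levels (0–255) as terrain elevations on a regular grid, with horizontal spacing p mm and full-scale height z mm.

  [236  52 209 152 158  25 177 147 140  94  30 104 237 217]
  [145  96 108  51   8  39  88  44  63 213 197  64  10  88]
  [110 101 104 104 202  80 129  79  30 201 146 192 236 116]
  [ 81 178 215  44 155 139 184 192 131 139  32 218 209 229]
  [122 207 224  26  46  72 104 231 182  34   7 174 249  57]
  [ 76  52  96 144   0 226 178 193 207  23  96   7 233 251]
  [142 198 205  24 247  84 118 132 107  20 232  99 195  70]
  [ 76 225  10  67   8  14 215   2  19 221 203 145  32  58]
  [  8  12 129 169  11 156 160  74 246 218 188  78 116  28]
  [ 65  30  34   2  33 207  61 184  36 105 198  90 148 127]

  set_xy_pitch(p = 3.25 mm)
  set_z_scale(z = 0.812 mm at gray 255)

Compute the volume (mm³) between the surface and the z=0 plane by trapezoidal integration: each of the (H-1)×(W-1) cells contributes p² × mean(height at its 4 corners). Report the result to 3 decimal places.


height_mm = gray/255 × 0.812; cell vol = 3.25² × mean(4 corners)
unit = 3.25² × 0.812 / (4×255) = 0.00840858 mm³ per gray-sum
row 0: Σ corner-gray over 13 cells = 5698  → 47.9121
row 1: Σ corner-gray over 13 cells = 5629  → 47.3319
row 2: Σ corner-gray over 13 cells = 7416  → 62.3580
row 3: Σ corner-gray over 13 cells = 7273  → 61.1556
row 4: Σ corner-gray over 13 cells = 6528  → 54.8912
row 5: Σ corner-gray over 13 cells = 6771  → 56.9345
row 6: Σ corner-gray over 13 cells = 5990  → 50.3674
row 7: Σ corner-gray over 13 cells = 5606  → 47.1385
row 8: Σ corner-gray over 13 cells = 5598  → 47.0712
Σ rows: total corner-gray = 56509  → 475.1604 mm³

475.160


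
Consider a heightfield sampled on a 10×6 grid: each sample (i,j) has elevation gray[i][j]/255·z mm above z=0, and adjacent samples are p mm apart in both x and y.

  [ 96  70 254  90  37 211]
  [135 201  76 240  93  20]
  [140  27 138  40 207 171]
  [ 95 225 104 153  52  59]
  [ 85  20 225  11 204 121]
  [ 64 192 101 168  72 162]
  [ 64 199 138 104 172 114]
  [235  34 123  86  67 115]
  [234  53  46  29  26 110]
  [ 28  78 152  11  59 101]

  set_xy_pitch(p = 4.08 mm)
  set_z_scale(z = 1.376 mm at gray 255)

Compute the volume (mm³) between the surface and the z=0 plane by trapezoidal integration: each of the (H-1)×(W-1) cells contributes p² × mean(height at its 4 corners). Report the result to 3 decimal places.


455.639

height_mm = gray/255 × 1.376; cell vol = 4.08² × mean(4 corners)
unit = 4.08² × 1.376 / (4×255) = 0.0224563 mm³ per gray-sum
row 0: Σ corner-gray over 5 cells = 2584  → 58.0271
row 1: Σ corner-gray over 5 cells = 2510  → 56.3654
row 2: Σ corner-gray over 5 cells = 2357  → 52.9295
row 3: Σ corner-gray over 5 cells = 2348  → 52.7274
row 4: Σ corner-gray over 5 cells = 2418  → 54.2994
row 5: Σ corner-gray over 5 cells = 2696  → 60.5422
row 6: Σ corner-gray over 5 cells = 2374  → 53.3113
row 7: Σ corner-gray over 5 cells = 1622  → 36.4242
row 8: Σ corner-gray over 5 cells = 1381  → 31.0122
Σ rows: total corner-gray = 20290  → 455.6387 mm³


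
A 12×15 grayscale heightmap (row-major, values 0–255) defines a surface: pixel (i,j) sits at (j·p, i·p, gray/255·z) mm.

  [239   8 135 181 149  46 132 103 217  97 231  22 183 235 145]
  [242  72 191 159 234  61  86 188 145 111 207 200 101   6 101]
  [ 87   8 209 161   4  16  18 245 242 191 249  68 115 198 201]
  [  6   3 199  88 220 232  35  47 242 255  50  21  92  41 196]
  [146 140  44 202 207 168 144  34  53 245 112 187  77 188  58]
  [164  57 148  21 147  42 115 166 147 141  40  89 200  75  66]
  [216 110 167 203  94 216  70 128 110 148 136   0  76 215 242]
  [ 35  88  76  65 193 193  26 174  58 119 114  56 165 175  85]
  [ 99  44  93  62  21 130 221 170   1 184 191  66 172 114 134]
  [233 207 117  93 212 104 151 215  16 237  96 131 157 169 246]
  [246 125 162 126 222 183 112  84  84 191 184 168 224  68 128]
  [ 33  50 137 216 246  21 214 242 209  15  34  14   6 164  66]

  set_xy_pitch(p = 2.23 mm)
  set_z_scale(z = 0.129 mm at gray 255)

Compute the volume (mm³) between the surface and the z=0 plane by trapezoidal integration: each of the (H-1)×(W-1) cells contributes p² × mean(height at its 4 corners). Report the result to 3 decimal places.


50.115

height_mm = gray/255 × 0.129; cell vol = 2.23² × mean(4 corners)
unit = 2.23² × 0.129 / (4×255) = 0.000628926 mm³ per gray-sum
row 0: Σ corner-gray over 14 cells = 7727  → 4.8597
row 1: Σ corner-gray over 14 cells = 7601  → 4.7805
row 2: Σ corner-gray over 14 cells = 6988  → 4.3949
row 3: Σ corner-gray over 14 cells = 7058  → 4.4390
row 4: Σ corner-gray over 14 cells = 6812  → 4.2842
row 5: Σ corner-gray over 14 cells = 6810  → 4.2830
row 6: Σ corner-gray over 14 cells = 6928  → 4.3572
row 7: Σ corner-gray over 14 cells = 6295  → 3.9591
row 8: Σ corner-gray over 14 cells = 7460  → 4.6918
row 9: Σ corner-gray over 14 cells = 8529  → 5.3641
row 10: Σ corner-gray over 14 cells = 7475  → 4.7012
Σ rows: total corner-gray = 79683  → 50.1147 mm³


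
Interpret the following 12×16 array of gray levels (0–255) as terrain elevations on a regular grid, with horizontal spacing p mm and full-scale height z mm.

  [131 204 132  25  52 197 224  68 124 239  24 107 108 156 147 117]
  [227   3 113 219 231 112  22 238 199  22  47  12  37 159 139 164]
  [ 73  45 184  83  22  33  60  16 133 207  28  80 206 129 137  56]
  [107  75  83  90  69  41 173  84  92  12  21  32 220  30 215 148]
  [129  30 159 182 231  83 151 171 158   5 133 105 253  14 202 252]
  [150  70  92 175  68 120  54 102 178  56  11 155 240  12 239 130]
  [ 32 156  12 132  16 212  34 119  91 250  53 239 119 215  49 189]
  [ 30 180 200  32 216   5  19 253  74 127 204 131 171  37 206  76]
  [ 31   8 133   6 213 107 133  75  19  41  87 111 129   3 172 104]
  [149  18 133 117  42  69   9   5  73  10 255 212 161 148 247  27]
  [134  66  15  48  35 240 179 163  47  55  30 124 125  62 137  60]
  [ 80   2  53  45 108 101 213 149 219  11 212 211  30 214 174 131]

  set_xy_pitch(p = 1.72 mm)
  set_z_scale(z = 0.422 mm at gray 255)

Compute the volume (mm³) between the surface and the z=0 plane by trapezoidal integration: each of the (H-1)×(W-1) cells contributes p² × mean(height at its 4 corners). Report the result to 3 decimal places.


height_mm = gray/255 × 0.422; cell vol = 1.72² × mean(4 corners)
unit = 1.72² × 0.422 / (4×255) = 0.00122397 mm³ per gray-sum
row 0: Σ corner-gray over 15 cells = 7359  → 9.0072
row 1: Σ corner-gray over 15 cells = 6352  → 7.7746
row 2: Σ corner-gray over 15 cells = 5584  → 6.8346
row 3: Σ corner-gray over 15 cells = 6864  → 8.4013
row 4: Σ corner-gray over 15 cells = 7559  → 9.2520
row 5: Σ corner-gray over 15 cells = 7039  → 8.6155
row 6: Σ corner-gray over 15 cells = 7431  → 9.0953
row 7: Σ corner-gray over 15 cells = 6425  → 7.8640
row 8: Σ corner-gray over 15 cells = 5783  → 7.0782
row 9: Σ corner-gray over 15 cells = 6020  → 7.3683
row 10: Σ corner-gray over 15 cells = 6541  → 8.0060
Σ rows: total corner-gray = 72957  → 89.2969 mm³

89.297


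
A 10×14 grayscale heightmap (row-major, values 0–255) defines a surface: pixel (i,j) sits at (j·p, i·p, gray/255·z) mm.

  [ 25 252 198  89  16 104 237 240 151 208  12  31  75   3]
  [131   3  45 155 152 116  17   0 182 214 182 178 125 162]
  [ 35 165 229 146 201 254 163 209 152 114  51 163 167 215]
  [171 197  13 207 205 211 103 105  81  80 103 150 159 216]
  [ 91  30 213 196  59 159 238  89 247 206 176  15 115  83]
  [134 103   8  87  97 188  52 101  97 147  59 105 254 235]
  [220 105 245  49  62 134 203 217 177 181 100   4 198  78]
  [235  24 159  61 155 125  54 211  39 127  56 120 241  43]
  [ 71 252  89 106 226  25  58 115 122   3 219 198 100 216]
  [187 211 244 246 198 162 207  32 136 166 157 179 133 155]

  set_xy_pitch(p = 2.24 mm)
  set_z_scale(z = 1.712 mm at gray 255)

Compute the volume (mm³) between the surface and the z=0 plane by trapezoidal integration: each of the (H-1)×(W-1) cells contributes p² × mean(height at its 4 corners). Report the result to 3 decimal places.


528.899

height_mm = gray/255 × 1.712; cell vol = 2.24² × mean(4 corners)
unit = 2.24² × 1.712 / (4×255) = 0.0084217 mm³ per gray-sum
row 0: Σ corner-gray over 13 cells = 6285  → 52.9304
row 1: Σ corner-gray over 13 cells = 7309  → 61.5542
row 2: Σ corner-gray over 13 cells = 7893  → 66.4725
row 3: Σ corner-gray over 13 cells = 7275  → 61.2678
row 4: Σ corner-gray over 13 cells = 6625  → 55.7937
row 5: Σ corner-gray over 13 cells = 6613  → 55.6927
row 6: Σ corner-gray over 13 cells = 6670  → 56.1727
row 7: Σ corner-gray over 13 cells = 6335  → 53.3515
row 8: Σ corner-gray over 13 cells = 7797  → 65.6640
Σ rows: total corner-gray = 62802  → 528.8994 mm³


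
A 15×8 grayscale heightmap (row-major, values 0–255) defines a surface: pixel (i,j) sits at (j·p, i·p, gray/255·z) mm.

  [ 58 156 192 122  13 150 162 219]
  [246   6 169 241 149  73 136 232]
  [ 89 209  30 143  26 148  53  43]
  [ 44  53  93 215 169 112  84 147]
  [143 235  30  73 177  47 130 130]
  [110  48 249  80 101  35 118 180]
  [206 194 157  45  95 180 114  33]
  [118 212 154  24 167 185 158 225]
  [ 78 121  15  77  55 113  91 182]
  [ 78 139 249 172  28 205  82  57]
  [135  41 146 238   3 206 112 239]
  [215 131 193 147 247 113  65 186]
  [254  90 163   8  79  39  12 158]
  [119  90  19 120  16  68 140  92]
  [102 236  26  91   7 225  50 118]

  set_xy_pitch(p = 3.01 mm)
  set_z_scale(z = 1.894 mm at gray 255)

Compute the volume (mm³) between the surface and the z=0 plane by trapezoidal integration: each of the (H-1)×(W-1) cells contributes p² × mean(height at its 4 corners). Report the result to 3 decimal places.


784.557

height_mm = gray/255 × 1.894; cell vol = 3.01² × mean(4 corners)
unit = 3.01² × 1.894 / (4×255) = 0.0168234 mm³ per gray-sum
row 0: Σ corner-gray over 7 cells = 3893  → 65.4933
row 1: Σ corner-gray over 7 cells = 3376  → 56.7957
row 2: Σ corner-gray over 7 cells = 2993  → 50.3523
row 3: Σ corner-gray over 7 cells = 3300  → 55.5171
row 4: Σ corner-gray over 7 cells = 3209  → 53.9862
row 5: Σ corner-gray over 7 cells = 3361  → 56.5433
row 6: Σ corner-gray over 7 cells = 3952  → 66.4859
row 7: Σ corner-gray over 7 cells = 3347  → 56.3078
row 8: Σ corner-gray over 7 cells = 3089  → 51.9674
row 9: Σ corner-gray over 7 cells = 3751  → 63.1044
row 10: Σ corner-gray over 7 cells = 4059  → 68.2860
row 11: Σ corner-gray over 7 cells = 3387  → 56.9807
row 12: Σ corner-gray over 7 cells = 2311  → 38.8788
row 13: Σ corner-gray over 7 cells = 2607  → 43.8585
Σ rows: total corner-gray = 46635  → 784.5575 mm³


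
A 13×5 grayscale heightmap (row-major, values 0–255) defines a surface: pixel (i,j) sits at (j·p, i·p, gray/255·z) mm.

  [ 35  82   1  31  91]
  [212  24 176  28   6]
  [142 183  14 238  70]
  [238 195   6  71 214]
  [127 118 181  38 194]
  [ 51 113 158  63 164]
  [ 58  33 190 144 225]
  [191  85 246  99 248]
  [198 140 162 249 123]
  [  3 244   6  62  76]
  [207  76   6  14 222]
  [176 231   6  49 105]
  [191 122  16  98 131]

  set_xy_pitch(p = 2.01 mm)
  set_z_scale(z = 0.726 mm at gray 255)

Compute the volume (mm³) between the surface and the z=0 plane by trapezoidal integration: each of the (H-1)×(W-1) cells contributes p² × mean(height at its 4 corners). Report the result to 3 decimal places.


63.953

height_mm = gray/255 × 0.726; cell vol = 2.01² × mean(4 corners)
unit = 2.01² × 0.726 / (4×255) = 0.0028756 mm³ per gray-sum
row 0: Σ corner-gray over 4 cells = 1028  → 2.9561
row 1: Σ corner-gray over 4 cells = 1756  → 5.0496
row 2: Σ corner-gray over 4 cells = 2078  → 5.9755
row 3: Σ corner-gray over 4 cells = 1991  → 5.7253
row 4: Σ corner-gray over 4 cells = 1878  → 5.4004
row 5: Σ corner-gray over 4 cells = 1900  → 5.4636
row 6: Σ corner-gray over 4 cells = 2316  → 6.6599
row 7: Σ corner-gray over 4 cells = 2722  → 7.8274
row 8: Σ corner-gray over 4 cells = 2126  → 6.1135
row 9: Σ corner-gray over 4 cells = 1324  → 3.8073
row 10: Σ corner-gray over 4 cells = 1474  → 4.2386
row 11: Σ corner-gray over 4 cells = 1647  → 4.7361
Σ rows: total corner-gray = 22240  → 63.9534 mm³


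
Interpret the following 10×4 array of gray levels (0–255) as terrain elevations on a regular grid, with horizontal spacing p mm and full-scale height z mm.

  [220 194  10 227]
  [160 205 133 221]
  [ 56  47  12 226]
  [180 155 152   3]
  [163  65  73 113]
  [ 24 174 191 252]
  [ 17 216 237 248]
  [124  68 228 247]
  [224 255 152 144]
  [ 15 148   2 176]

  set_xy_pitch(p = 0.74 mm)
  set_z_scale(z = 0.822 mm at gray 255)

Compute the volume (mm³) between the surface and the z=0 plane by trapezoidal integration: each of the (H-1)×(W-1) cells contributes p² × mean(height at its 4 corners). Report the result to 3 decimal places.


height_mm = gray/255 × 0.822; cell vol = 0.74² × mean(4 corners)
unit = 0.74² × 0.822 / (4×255) = 0.000441301 mm³ per gray-sum
row 0: Σ corner-gray over 3 cells = 1912  → 0.8438
row 1: Σ corner-gray over 3 cells = 1457  → 0.6430
row 2: Σ corner-gray over 3 cells = 1197  → 0.5282
row 3: Σ corner-gray over 3 cells = 1349  → 0.5953
row 4: Σ corner-gray over 3 cells = 1558  → 0.6875
row 5: Σ corner-gray over 3 cells = 2177  → 0.9607
row 6: Σ corner-gray over 3 cells = 2134  → 0.9417
row 7: Σ corner-gray over 3 cells = 2145  → 0.9466
row 8: Σ corner-gray over 3 cells = 1673  → 0.7383
Σ rows: total corner-gray = 15602  → 6.8852 mm³

6.885


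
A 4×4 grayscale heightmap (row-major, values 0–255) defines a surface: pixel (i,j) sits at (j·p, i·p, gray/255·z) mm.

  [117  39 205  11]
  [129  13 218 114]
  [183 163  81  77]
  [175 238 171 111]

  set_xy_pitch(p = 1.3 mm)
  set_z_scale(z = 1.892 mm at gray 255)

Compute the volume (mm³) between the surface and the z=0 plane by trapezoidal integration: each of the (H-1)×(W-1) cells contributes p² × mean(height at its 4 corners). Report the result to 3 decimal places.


14.502

height_mm = gray/255 × 1.892; cell vol = 1.3² × mean(4 corners)
unit = 1.3² × 1.892 / (4×255) = 0.00313478 mm³ per gray-sum
row 0: Σ corner-gray over 3 cells = 1321  → 4.1411
row 1: Σ corner-gray over 3 cells = 1453  → 4.5548
row 2: Σ corner-gray over 3 cells = 1852  → 5.8056
Σ rows: total corner-gray = 4626  → 14.5015 mm³


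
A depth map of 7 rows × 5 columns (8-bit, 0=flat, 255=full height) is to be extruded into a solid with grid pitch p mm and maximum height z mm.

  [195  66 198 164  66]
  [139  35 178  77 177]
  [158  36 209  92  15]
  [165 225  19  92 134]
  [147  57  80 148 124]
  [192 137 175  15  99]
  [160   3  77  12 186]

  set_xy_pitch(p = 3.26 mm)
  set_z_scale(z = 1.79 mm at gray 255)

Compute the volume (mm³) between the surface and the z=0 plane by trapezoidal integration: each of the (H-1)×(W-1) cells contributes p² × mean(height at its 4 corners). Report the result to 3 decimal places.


198.571

height_mm = gray/255 × 1.79; cell vol = 3.26² × mean(4 corners)
unit = 3.26² × 1.79 / (4×255) = 0.0186504 mm³ per gray-sum
row 0: Σ corner-gray over 4 cells = 2013  → 37.5432
row 1: Σ corner-gray over 4 cells = 1743  → 32.5076
row 2: Σ corner-gray over 4 cells = 1818  → 33.9064
row 3: Σ corner-gray over 4 cells = 1812  → 33.7945
row 4: Σ corner-gray over 4 cells = 1786  → 33.3096
row 5: Σ corner-gray over 4 cells = 1475  → 27.5093
Σ rows: total corner-gray = 10647  → 198.5708 mm³


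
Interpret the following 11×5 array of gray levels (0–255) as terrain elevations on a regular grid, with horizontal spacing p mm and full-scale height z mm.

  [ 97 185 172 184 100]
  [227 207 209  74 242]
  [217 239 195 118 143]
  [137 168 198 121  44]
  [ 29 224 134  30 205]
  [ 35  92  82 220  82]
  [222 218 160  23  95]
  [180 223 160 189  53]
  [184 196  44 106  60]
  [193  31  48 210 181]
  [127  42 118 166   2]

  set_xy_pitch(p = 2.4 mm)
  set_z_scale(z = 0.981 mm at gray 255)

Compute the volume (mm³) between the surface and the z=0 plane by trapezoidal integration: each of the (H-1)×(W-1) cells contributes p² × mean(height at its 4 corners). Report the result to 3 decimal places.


height_mm = gray/255 × 0.981; cell vol = 2.4² × mean(4 corners)
unit = 2.4² × 0.981 / (4×255) = 0.00553976 mm³ per gray-sum
row 0: Σ corner-gray over 4 cells = 2728  → 15.1125
row 1: Σ corner-gray over 4 cells = 2913  → 16.1373
row 2: Σ corner-gray over 4 cells = 2619  → 14.5086
row 3: Σ corner-gray over 4 cells = 2165  → 11.9936
row 4: Σ corner-gray over 4 cells = 1915  → 10.6086
row 5: Σ corner-gray over 4 cells = 2024  → 11.2125
row 6: Σ corner-gray over 4 cells = 2496  → 13.8273
row 7: Σ corner-gray over 4 cells = 2313  → 12.8135
row 8: Σ corner-gray over 4 cells = 1888  → 10.4591
row 9: Σ corner-gray over 4 cells = 1733  → 9.6004
Σ rows: total corner-gray = 22794  → 126.2734 mm³

126.273


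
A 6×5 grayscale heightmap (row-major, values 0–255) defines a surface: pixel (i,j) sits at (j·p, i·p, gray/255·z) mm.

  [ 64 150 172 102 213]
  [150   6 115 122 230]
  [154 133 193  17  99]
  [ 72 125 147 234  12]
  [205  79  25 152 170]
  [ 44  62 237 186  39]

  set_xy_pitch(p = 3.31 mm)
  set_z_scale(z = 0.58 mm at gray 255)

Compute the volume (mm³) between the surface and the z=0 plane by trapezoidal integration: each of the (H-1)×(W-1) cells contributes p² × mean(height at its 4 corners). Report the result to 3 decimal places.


60.767

height_mm = gray/255 × 0.58; cell vol = 3.31² × mean(4 corners)
unit = 3.31² × 0.58 / (4×255) = 0.00622994 mm³ per gray-sum
row 0: Σ corner-gray over 4 cells = 1991  → 12.4038
row 1: Σ corner-gray over 4 cells = 1805  → 11.2450
row 2: Σ corner-gray over 4 cells = 2035  → 12.6779
row 3: Σ corner-gray over 4 cells = 1983  → 12.3540
row 4: Σ corner-gray over 4 cells = 1940  → 12.0861
Σ rows: total corner-gray = 9754  → 60.7668 mm³


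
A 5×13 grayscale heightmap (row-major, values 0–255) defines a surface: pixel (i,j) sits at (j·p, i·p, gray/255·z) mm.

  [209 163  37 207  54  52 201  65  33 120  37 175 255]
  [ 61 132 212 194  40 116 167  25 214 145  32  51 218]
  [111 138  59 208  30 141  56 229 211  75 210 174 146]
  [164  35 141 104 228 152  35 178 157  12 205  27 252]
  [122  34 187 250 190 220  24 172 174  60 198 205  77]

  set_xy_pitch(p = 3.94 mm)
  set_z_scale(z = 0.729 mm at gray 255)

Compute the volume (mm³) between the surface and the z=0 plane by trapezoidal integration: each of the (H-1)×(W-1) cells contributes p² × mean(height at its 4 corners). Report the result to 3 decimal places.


height_mm = gray/255 × 0.729; cell vol = 3.94² × mean(4 corners)
unit = 3.94² × 0.729 / (4×255) = 0.0110948 mm³ per gray-sum
row 0: Σ corner-gray over 12 cells = 5687  → 63.0962
row 1: Σ corner-gray over 12 cells = 6254  → 69.3869
row 2: Σ corner-gray over 12 cells = 6283  → 69.7087
row 3: Σ corner-gray over 12 cells = 6591  → 73.1259
Σ rows: total corner-gray = 24815  → 275.3177 mm³

275.318


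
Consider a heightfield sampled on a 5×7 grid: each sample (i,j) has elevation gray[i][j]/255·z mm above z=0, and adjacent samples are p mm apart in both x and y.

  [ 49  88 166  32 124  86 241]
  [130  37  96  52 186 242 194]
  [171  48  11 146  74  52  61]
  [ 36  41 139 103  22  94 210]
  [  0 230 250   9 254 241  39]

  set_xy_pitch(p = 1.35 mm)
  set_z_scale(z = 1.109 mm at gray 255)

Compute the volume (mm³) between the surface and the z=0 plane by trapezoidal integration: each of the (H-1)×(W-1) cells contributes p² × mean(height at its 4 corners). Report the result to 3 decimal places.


height_mm = gray/255 × 1.109; cell vol = 1.35² × mean(4 corners)
unit = 1.35² × 1.109 / (4×255) = 0.00198152 mm³ per gray-sum
row 0: Σ corner-gray over 6 cells = 2832  → 5.6117
row 1: Σ corner-gray over 6 cells = 2444  → 4.8428
row 2: Σ corner-gray over 6 cells = 1938  → 3.8402
row 3: Σ corner-gray over 6 cells = 3051  → 6.0456
Σ rows: total corner-gray = 10265  → 20.3403 mm³

20.340


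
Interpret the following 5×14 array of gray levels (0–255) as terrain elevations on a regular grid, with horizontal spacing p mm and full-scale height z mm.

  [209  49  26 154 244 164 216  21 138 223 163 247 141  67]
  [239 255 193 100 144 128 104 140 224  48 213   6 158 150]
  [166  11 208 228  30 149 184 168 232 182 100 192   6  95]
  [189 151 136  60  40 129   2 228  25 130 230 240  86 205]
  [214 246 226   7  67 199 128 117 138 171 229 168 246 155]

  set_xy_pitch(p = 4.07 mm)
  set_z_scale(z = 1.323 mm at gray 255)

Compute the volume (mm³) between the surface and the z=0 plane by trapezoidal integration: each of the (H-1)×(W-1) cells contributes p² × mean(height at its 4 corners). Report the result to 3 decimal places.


636.598

height_mm = gray/255 × 1.323; cell vol = 4.07² × mean(4 corners)
unit = 4.07² × 1.323 / (4×255) = 0.0214856 mm³ per gray-sum
row 0: Σ corner-gray over 13 cells = 7663  → 164.6445
row 1: Σ corner-gray over 13 cells = 7456  → 160.1970
row 2: Σ corner-gray over 13 cells = 6949  → 149.3038
row 3: Σ corner-gray over 13 cells = 7561  → 162.4530
Σ rows: total corner-gray = 29629  → 636.5983 mm³


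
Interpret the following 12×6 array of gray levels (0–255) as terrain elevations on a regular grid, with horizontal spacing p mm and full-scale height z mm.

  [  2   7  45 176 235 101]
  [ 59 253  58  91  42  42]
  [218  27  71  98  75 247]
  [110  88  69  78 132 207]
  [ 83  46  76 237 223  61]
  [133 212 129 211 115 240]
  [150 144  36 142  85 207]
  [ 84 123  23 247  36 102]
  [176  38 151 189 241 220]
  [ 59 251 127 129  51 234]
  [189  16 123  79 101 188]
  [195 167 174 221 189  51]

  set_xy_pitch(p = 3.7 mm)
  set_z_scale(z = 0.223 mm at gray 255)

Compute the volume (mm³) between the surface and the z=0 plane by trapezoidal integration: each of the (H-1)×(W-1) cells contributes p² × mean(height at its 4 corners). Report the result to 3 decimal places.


82.149

height_mm = gray/255 × 0.223; cell vol = 3.7² × mean(4 corners)
unit = 3.7² × 0.223 / (4×255) = 0.00299301 mm³ per gray-sum
row 0: Σ corner-gray over 5 cells = 2018  → 6.0399
row 1: Σ corner-gray over 5 cells = 1996  → 5.9740
row 2: Σ corner-gray over 5 cells = 2058  → 6.1596
row 3: Σ corner-gray over 5 cells = 2359  → 7.0605
row 4: Σ corner-gray over 5 cells = 3015  → 9.0239
row 5: Σ corner-gray over 5 cells = 2878  → 8.6139
row 6: Σ corner-gray over 5 cells = 2215  → 6.6295
row 7: Σ corner-gray over 5 cells = 2678  → 8.0153
row 8: Σ corner-gray over 5 cells = 3043  → 9.1077
row 9: Σ corner-gray over 5 cells = 2424  → 7.2551
row 10: Σ corner-gray over 5 cells = 2763  → 8.2697
Σ rows: total corner-gray = 27447  → 82.1491 mm³
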